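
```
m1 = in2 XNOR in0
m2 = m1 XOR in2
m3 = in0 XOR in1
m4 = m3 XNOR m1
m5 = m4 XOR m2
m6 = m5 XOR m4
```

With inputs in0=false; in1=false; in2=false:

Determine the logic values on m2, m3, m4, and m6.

m1 = in2 XNOR in0 = false XNOR false = true
m2 = m1 XOR in2 = true XOR false = true
m3 = in0 XOR in1 = false XOR false = false
m4 = m3 XNOR m1 = false XNOR true = false
m5 = m4 XOR m2 = false XOR true = true
m6 = m5 XOR m4 = true XOR false = true

m2 = true  m3 = false  m4 = false  m6 = true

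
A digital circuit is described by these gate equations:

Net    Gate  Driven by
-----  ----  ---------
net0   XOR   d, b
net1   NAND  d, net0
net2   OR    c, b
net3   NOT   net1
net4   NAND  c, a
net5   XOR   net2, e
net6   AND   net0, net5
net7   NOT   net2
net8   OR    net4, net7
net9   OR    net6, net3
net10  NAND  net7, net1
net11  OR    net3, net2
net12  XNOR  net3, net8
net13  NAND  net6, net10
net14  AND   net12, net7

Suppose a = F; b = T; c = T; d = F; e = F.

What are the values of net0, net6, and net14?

net0 = d XOR b = F XOR T = T
net1 = d NAND net0 = F NAND T = T
net2 = c OR b = T OR T = T
net3 = NOT net1 = NOT T = F
net4 = c NAND a = T NAND F = T
net5 = net2 XOR e = T XOR F = T
net6 = net0 AND net5 = T AND T = T
net7 = NOT net2 = NOT T = F
net8 = net4 OR net7 = T OR F = T
net12 = net3 XNOR net8 = F XNOR T = F
net14 = net12 AND net7 = F AND F = F

net0 = T; net6 = T; net14 = F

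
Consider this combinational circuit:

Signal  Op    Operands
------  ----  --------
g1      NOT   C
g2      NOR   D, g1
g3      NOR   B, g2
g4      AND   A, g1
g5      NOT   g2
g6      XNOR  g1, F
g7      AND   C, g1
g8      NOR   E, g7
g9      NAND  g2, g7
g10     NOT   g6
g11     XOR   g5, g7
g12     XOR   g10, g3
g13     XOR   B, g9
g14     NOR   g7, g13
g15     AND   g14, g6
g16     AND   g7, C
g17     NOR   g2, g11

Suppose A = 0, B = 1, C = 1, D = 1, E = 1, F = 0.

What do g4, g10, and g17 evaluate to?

g4 = 0, g10 = 0, g17 = 0

g1 = NOT C = NOT 1 = 0
g2 = D NOR g1 = 1 NOR 0 = 0
g4 = A AND g1 = 0 AND 0 = 0
g5 = NOT g2 = NOT 0 = 1
g6 = g1 XNOR F = 0 XNOR 0 = 1
g7 = C AND g1 = 1 AND 0 = 0
g10 = NOT g6 = NOT 1 = 0
g11 = g5 XOR g7 = 1 XOR 0 = 1
g17 = g2 NOR g11 = 0 NOR 1 = 0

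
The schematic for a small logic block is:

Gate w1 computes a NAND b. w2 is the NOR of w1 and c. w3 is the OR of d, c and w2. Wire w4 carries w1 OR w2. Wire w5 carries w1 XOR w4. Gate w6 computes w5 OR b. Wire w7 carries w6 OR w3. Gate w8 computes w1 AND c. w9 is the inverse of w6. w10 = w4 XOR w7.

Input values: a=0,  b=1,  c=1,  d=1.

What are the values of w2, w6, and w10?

w1 = a NAND b = 0 NAND 1 = 1
w2 = w1 NOR c = 1 NOR 1 = 0
w3 = d OR c OR w2 = 1 OR 1 OR 0 = 1
w4 = w1 OR w2 = 1 OR 0 = 1
w5 = w1 XOR w4 = 1 XOR 1 = 0
w6 = w5 OR b = 0 OR 1 = 1
w7 = w6 OR w3 = 1 OR 1 = 1
w10 = w4 XOR w7 = 1 XOR 1 = 0

w2 = 0  w6 = 1  w10 = 0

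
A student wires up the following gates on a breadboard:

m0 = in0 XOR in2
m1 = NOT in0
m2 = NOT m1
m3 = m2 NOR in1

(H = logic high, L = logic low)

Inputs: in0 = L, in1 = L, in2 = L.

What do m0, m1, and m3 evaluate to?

m0 = L, m1 = H, m3 = H

m0 = in0 XOR in2 = L XOR L = L
m1 = NOT in0 = NOT L = H
m2 = NOT m1 = NOT H = L
m3 = m2 NOR in1 = L NOR L = H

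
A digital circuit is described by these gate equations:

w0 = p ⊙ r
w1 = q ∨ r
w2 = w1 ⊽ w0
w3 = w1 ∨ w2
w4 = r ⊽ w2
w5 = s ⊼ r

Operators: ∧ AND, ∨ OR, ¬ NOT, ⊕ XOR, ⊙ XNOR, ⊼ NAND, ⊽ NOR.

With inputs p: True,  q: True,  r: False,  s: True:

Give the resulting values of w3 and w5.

w0 = p XNOR r = True XNOR False = False
w1 = q OR r = True OR False = True
w2 = w1 NOR w0 = True NOR False = False
w3 = w1 OR w2 = True OR False = True
w5 = s NAND r = True NAND False = True

w3 = True, w5 = True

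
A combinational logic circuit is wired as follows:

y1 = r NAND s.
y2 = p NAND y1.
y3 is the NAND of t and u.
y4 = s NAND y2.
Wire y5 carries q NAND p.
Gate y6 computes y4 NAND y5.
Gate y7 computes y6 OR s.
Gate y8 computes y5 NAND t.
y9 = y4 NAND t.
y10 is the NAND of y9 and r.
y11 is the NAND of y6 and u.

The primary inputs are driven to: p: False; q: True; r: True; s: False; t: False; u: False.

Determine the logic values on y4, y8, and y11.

y1 = r NAND s = True NAND False = True
y2 = p NAND y1 = False NAND True = True
y4 = s NAND y2 = False NAND True = True
y5 = q NAND p = True NAND False = True
y6 = y4 NAND y5 = True NAND True = False
y8 = y5 NAND t = True NAND False = True
y11 = y6 NAND u = False NAND False = True

y4 = True  y8 = True  y11 = True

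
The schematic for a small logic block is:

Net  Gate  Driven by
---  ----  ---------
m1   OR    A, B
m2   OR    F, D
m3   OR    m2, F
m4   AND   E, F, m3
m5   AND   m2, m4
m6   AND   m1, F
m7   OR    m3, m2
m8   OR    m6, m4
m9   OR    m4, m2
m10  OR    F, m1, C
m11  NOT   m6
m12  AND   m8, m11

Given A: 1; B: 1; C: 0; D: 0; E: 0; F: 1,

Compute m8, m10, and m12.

m8 = 1  m10 = 1  m12 = 0

m1 = A OR B = 1 OR 1 = 1
m2 = F OR D = 1 OR 0 = 1
m3 = m2 OR F = 1 OR 1 = 1
m4 = E AND F AND m3 = 0 AND 1 AND 1 = 0
m6 = m1 AND F = 1 AND 1 = 1
m8 = m6 OR m4 = 1 OR 0 = 1
m10 = F OR m1 OR C = 1 OR 1 OR 0 = 1
m11 = NOT m6 = NOT 1 = 0
m12 = m8 AND m11 = 1 AND 0 = 0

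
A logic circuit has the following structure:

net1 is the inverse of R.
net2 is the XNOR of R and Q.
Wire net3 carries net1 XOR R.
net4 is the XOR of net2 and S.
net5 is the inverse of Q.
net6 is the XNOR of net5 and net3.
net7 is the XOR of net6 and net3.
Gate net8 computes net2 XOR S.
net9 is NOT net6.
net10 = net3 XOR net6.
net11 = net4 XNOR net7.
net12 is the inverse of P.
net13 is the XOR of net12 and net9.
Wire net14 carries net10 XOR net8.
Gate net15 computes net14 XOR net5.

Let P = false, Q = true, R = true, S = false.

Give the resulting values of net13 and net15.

net13 = false, net15 = false

net1 = NOT R = NOT true = false
net2 = R XNOR Q = true XNOR true = true
net3 = net1 XOR R = false XOR true = true
net5 = NOT Q = NOT true = false
net6 = net5 XNOR net3 = false XNOR true = false
net8 = net2 XOR S = true XOR false = true
net9 = NOT net6 = NOT false = true
net10 = net3 XOR net6 = true XOR false = true
net12 = NOT P = NOT false = true
net13 = net12 XOR net9 = true XOR true = false
net14 = net10 XOR net8 = true XOR true = false
net15 = net14 XOR net5 = false XOR false = false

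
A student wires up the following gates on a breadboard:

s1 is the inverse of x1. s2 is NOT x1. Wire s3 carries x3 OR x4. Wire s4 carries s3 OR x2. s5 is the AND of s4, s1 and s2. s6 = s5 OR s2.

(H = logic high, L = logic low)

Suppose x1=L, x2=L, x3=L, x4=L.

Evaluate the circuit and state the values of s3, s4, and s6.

s1 = NOT x1 = NOT L = H
s2 = NOT x1 = NOT L = H
s3 = x3 OR x4 = L OR L = L
s4 = s3 OR x2 = L OR L = L
s5 = s4 AND s1 AND s2 = L AND H AND H = L
s6 = s5 OR s2 = L OR H = H

s3 = L; s4 = L; s6 = H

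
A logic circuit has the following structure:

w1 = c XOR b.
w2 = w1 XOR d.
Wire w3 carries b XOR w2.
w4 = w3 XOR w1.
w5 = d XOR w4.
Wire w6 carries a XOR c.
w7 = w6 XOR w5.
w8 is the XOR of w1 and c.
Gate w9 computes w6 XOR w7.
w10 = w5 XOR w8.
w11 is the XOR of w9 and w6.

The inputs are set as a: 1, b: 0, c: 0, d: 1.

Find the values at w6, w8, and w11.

w1 = c XOR b = 0 XOR 0 = 0
w2 = w1 XOR d = 0 XOR 1 = 1
w3 = b XOR w2 = 0 XOR 1 = 1
w4 = w3 XOR w1 = 1 XOR 0 = 1
w5 = d XOR w4 = 1 XOR 1 = 0
w6 = a XOR c = 1 XOR 0 = 1
w7 = w6 XOR w5 = 1 XOR 0 = 1
w8 = w1 XOR c = 0 XOR 0 = 0
w9 = w6 XOR w7 = 1 XOR 1 = 0
w11 = w9 XOR w6 = 0 XOR 1 = 1

w6 = 1, w8 = 0, w11 = 1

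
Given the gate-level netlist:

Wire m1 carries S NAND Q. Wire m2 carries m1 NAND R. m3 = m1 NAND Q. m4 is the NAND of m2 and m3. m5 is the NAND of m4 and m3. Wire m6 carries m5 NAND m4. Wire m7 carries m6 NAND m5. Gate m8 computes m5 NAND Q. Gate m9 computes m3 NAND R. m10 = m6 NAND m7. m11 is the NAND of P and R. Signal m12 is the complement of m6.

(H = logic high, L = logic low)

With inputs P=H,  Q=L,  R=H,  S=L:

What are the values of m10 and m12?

m1 = S NAND Q = L NAND L = H
m2 = m1 NAND R = H NAND H = L
m3 = m1 NAND Q = H NAND L = H
m4 = m2 NAND m3 = L NAND H = H
m5 = m4 NAND m3 = H NAND H = L
m6 = m5 NAND m4 = L NAND H = H
m7 = m6 NAND m5 = H NAND L = H
m10 = m6 NAND m7 = H NAND H = L
m12 = NOT m6 = NOT H = L

m10 = L; m12 = L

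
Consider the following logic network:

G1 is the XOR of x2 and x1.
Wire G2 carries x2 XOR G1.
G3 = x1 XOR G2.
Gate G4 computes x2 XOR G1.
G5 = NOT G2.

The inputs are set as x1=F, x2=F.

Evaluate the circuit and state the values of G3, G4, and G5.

G3 = F  G4 = F  G5 = T

G1 = x2 XOR x1 = F XOR F = F
G2 = x2 XOR G1 = F XOR F = F
G3 = x1 XOR G2 = F XOR F = F
G4 = x2 XOR G1 = F XOR F = F
G5 = NOT G2 = NOT F = T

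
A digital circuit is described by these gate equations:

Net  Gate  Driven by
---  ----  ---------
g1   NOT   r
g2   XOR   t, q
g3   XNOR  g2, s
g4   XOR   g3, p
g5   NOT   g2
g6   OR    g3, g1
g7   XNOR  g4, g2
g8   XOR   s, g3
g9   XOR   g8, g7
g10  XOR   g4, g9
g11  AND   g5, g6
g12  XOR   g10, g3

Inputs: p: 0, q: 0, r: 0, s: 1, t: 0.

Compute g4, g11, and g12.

g4 = 0; g11 = 1; g12 = 0

g1 = NOT r = NOT 0 = 1
g2 = t XOR q = 0 XOR 0 = 0
g3 = g2 XNOR s = 0 XNOR 1 = 0
g4 = g3 XOR p = 0 XOR 0 = 0
g5 = NOT g2 = NOT 0 = 1
g6 = g3 OR g1 = 0 OR 1 = 1
g7 = g4 XNOR g2 = 0 XNOR 0 = 1
g8 = s XOR g3 = 1 XOR 0 = 1
g9 = g8 XOR g7 = 1 XOR 1 = 0
g10 = g4 XOR g9 = 0 XOR 0 = 0
g11 = g5 AND g6 = 1 AND 1 = 1
g12 = g10 XOR g3 = 0 XOR 0 = 0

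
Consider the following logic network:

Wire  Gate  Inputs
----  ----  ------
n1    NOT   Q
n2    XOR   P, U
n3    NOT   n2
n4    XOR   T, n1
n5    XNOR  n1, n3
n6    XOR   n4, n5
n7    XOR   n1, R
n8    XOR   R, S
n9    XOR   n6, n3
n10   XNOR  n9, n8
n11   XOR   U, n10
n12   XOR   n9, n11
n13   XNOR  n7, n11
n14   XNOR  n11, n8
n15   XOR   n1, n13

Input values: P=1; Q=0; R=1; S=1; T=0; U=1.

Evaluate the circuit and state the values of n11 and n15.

n11 = 1  n15 = 1

n1 = NOT Q = NOT 0 = 1
n2 = P XOR U = 1 XOR 1 = 0
n3 = NOT n2 = NOT 0 = 1
n4 = T XOR n1 = 0 XOR 1 = 1
n5 = n1 XNOR n3 = 1 XNOR 1 = 1
n6 = n4 XOR n5 = 1 XOR 1 = 0
n7 = n1 XOR R = 1 XOR 1 = 0
n8 = R XOR S = 1 XOR 1 = 0
n9 = n6 XOR n3 = 0 XOR 1 = 1
n10 = n9 XNOR n8 = 1 XNOR 0 = 0
n11 = U XOR n10 = 1 XOR 0 = 1
n13 = n7 XNOR n11 = 0 XNOR 1 = 0
n15 = n1 XOR n13 = 1 XOR 0 = 1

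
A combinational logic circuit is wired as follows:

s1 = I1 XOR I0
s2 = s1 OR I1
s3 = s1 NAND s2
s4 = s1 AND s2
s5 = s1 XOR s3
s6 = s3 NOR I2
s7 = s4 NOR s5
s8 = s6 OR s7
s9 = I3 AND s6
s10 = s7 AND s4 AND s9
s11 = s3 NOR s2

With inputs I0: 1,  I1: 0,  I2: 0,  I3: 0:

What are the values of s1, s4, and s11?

s1 = I1 XOR I0 = 0 XOR 1 = 1
s2 = s1 OR I1 = 1 OR 0 = 1
s3 = s1 NAND s2 = 1 NAND 1 = 0
s4 = s1 AND s2 = 1 AND 1 = 1
s11 = s3 NOR s2 = 0 NOR 1 = 0

s1 = 1  s4 = 1  s11 = 0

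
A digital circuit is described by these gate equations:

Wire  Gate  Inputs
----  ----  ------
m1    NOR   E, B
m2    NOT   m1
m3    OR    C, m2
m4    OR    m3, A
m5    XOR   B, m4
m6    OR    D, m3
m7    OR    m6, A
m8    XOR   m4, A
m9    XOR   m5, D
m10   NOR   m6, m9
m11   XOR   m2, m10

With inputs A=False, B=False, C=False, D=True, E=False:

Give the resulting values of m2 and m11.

m2 = False  m11 = False

m1 = E NOR B = False NOR False = True
m2 = NOT m1 = NOT True = False
m3 = C OR m2 = False OR False = False
m4 = m3 OR A = False OR False = False
m5 = B XOR m4 = False XOR False = False
m6 = D OR m3 = True OR False = True
m9 = m5 XOR D = False XOR True = True
m10 = m6 NOR m9 = True NOR True = False
m11 = m2 XOR m10 = False XOR False = False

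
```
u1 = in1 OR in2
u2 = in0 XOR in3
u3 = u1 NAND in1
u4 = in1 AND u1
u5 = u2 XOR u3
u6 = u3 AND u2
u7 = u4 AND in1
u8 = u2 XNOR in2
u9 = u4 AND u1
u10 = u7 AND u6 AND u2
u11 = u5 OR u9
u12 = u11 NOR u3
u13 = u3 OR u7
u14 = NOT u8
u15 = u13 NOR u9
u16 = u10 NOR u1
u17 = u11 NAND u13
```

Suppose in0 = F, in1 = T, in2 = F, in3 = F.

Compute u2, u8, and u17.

u2 = F, u8 = T, u17 = F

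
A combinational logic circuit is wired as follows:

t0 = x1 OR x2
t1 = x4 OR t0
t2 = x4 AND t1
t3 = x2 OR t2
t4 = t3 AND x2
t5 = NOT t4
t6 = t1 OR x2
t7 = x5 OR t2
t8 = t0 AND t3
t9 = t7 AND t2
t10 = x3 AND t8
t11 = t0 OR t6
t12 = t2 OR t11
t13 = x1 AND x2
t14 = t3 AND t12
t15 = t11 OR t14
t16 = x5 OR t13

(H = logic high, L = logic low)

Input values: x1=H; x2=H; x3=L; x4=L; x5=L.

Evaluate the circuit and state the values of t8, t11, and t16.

t0 = x1 OR x2 = H OR H = H
t1 = x4 OR t0 = L OR H = H
t2 = x4 AND t1 = L AND H = L
t3 = x2 OR t2 = H OR L = H
t6 = t1 OR x2 = H OR H = H
t8 = t0 AND t3 = H AND H = H
t11 = t0 OR t6 = H OR H = H
t13 = x1 AND x2 = H AND H = H
t16 = x5 OR t13 = L OR H = H

t8 = H, t11 = H, t16 = H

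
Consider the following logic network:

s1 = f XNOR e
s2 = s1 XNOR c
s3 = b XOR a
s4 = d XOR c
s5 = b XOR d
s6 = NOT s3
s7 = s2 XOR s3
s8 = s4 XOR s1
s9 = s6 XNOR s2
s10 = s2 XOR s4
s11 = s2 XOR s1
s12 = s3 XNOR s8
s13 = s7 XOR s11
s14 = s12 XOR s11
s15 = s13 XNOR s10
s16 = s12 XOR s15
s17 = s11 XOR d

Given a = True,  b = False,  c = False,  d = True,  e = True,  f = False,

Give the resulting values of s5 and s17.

s5 = True, s17 = False

s1 = f XNOR e = False XNOR True = False
s2 = s1 XNOR c = False XNOR False = True
s5 = b XOR d = False XOR True = True
s11 = s2 XOR s1 = True XOR False = True
s17 = s11 XOR d = True XOR True = False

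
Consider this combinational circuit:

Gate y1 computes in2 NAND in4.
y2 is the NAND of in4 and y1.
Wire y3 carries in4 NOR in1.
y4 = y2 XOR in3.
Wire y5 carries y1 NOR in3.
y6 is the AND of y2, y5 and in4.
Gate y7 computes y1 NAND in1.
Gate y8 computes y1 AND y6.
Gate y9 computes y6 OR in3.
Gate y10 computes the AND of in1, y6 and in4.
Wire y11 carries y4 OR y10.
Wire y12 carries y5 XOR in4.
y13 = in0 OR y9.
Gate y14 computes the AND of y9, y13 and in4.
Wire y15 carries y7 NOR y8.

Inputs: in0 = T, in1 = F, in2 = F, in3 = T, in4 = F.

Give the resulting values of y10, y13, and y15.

y10 = F; y13 = T; y15 = F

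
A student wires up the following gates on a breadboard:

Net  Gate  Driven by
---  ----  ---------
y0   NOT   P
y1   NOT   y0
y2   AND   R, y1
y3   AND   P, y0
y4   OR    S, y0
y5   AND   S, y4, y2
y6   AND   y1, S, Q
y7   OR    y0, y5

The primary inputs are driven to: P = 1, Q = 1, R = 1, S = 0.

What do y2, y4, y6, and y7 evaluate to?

y0 = NOT P = NOT 1 = 0
y1 = NOT y0 = NOT 0 = 1
y2 = R AND y1 = 1 AND 1 = 1
y4 = S OR y0 = 0 OR 0 = 0
y5 = S AND y4 AND y2 = 0 AND 0 AND 1 = 0
y6 = y1 AND S AND Q = 1 AND 0 AND 1 = 0
y7 = y0 OR y5 = 0 OR 0 = 0

y2 = 1, y4 = 0, y6 = 0, y7 = 0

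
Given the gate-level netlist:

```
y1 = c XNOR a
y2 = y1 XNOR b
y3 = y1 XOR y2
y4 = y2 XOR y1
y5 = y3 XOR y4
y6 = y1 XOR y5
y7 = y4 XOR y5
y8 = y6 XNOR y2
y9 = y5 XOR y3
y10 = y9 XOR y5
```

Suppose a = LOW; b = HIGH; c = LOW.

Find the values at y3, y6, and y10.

y1 = c XNOR a = LOW XNOR LOW = HIGH
y2 = y1 XNOR b = HIGH XNOR HIGH = HIGH
y3 = y1 XOR y2 = HIGH XOR HIGH = LOW
y4 = y2 XOR y1 = HIGH XOR HIGH = LOW
y5 = y3 XOR y4 = LOW XOR LOW = LOW
y6 = y1 XOR y5 = HIGH XOR LOW = HIGH
y9 = y5 XOR y3 = LOW XOR LOW = LOW
y10 = y9 XOR y5 = LOW XOR LOW = LOW

y3 = LOW, y6 = HIGH, y10 = LOW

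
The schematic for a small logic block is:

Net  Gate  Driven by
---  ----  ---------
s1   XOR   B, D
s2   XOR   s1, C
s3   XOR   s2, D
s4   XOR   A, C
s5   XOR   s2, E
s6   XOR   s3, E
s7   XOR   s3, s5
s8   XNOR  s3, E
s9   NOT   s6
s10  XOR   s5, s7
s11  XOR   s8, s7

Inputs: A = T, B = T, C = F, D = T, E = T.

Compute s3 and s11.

s1 = B XOR D = T XOR T = F
s2 = s1 XOR C = F XOR F = F
s3 = s2 XOR D = F XOR T = T
s5 = s2 XOR E = F XOR T = T
s7 = s3 XOR s5 = T XOR T = F
s8 = s3 XNOR E = T XNOR T = T
s11 = s8 XOR s7 = T XOR F = T

s3 = T, s11 = T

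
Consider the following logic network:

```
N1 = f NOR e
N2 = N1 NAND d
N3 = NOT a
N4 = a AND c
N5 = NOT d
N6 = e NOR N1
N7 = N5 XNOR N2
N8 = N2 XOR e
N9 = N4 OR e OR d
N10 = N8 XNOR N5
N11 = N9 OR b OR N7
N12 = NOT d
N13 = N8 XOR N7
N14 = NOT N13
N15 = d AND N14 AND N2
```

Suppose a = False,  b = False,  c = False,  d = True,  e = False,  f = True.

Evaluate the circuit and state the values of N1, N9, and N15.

N1 = False, N9 = True, N15 = False

N1 = f NOR e = True NOR False = False
N2 = N1 NAND d = False NAND True = True
N4 = a AND c = False AND False = False
N5 = NOT d = NOT True = False
N7 = N5 XNOR N2 = False XNOR True = False
N8 = N2 XOR e = True XOR False = True
N9 = N4 OR e OR d = False OR False OR True = True
N13 = N8 XOR N7 = True XOR False = True
N14 = NOT N13 = NOT True = False
N15 = d AND N14 AND N2 = True AND False AND True = False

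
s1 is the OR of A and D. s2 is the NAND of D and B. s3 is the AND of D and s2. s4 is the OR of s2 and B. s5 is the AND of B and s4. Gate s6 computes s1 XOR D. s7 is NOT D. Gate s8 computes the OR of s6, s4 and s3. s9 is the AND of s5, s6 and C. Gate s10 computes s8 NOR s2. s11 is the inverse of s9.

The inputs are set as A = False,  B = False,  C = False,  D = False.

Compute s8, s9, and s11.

s8 = True; s9 = False; s11 = True

s1 = A OR D = False OR False = False
s2 = D NAND B = False NAND False = True
s3 = D AND s2 = False AND True = False
s4 = s2 OR B = True OR False = True
s5 = B AND s4 = False AND True = False
s6 = s1 XOR D = False XOR False = False
s8 = s6 OR s4 OR s3 = False OR True OR False = True
s9 = s5 AND s6 AND C = False AND False AND False = False
s11 = NOT s9 = NOT False = True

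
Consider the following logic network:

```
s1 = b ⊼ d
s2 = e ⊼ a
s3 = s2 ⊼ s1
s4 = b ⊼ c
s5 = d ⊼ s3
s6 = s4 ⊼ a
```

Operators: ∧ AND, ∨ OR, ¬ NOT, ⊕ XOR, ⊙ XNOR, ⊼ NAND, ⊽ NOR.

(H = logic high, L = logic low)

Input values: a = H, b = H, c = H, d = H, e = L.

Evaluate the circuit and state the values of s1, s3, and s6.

s1 = b NAND d = H NAND H = L
s2 = e NAND a = L NAND H = H
s3 = s2 NAND s1 = H NAND L = H
s4 = b NAND c = H NAND H = L
s6 = s4 NAND a = L NAND H = H

s1 = L, s3 = H, s6 = H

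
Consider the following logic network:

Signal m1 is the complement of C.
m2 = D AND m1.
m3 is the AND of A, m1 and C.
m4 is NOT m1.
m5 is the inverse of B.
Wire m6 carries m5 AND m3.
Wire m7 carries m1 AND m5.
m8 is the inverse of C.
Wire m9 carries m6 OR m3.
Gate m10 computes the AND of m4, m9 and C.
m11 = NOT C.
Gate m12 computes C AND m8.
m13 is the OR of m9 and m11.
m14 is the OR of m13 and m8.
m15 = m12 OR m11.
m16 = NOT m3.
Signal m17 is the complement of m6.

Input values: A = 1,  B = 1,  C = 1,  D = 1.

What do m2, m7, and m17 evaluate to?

m2 = 0, m7 = 0, m17 = 1

m1 = NOT C = NOT 1 = 0
m2 = D AND m1 = 1 AND 0 = 0
m3 = A AND m1 AND C = 1 AND 0 AND 1 = 0
m5 = NOT B = NOT 1 = 0
m6 = m5 AND m3 = 0 AND 0 = 0
m7 = m1 AND m5 = 0 AND 0 = 0
m17 = NOT m6 = NOT 0 = 1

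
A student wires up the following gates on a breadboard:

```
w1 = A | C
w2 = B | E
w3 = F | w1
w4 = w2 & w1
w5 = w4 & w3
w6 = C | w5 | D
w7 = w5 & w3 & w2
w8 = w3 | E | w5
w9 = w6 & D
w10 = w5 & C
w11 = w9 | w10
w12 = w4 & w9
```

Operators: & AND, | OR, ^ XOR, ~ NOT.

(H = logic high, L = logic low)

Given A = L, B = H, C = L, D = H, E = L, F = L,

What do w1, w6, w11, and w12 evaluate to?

w1 = L  w6 = H  w11 = H  w12 = L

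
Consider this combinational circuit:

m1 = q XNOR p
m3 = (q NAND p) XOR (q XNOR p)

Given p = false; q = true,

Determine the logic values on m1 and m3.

m1 = false, m3 = true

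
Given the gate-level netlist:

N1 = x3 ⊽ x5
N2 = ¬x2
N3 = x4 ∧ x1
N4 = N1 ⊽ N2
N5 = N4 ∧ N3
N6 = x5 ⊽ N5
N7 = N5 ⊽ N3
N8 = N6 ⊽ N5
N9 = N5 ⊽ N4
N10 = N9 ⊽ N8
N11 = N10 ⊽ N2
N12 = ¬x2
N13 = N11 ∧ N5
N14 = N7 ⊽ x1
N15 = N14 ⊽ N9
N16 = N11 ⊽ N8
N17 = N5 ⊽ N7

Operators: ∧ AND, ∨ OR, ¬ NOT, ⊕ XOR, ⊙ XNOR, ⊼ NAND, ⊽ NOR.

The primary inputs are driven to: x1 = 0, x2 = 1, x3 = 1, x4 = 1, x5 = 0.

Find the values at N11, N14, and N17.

N1 = x3 NOR x5 = 1 NOR 0 = 0
N2 = NOT x2 = NOT 1 = 0
N3 = x4 AND x1 = 1 AND 0 = 0
N4 = N1 NOR N2 = 0 NOR 0 = 1
N5 = N4 AND N3 = 1 AND 0 = 0
N6 = x5 NOR N5 = 0 NOR 0 = 1
N7 = N5 NOR N3 = 0 NOR 0 = 1
N8 = N6 NOR N5 = 1 NOR 0 = 0
N9 = N5 NOR N4 = 0 NOR 1 = 0
N10 = N9 NOR N8 = 0 NOR 0 = 1
N11 = N10 NOR N2 = 1 NOR 0 = 0
N14 = N7 NOR x1 = 1 NOR 0 = 0
N17 = N5 NOR N7 = 0 NOR 1 = 0

N11 = 0, N14 = 0, N17 = 0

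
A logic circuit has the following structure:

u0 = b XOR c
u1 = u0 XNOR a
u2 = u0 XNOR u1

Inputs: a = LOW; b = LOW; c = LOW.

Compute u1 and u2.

u1 = HIGH  u2 = LOW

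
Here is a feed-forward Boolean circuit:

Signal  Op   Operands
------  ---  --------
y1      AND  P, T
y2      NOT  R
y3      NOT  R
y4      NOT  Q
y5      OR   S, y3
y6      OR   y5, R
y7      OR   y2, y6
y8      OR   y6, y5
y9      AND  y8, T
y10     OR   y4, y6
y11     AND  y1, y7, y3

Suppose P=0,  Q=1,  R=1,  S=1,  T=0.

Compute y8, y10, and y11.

y8 = 1  y10 = 1  y11 = 0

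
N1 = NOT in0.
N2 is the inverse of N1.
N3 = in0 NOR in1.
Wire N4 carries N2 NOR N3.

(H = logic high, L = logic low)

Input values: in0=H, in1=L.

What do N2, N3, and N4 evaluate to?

N2 = H  N3 = L  N4 = L

N1 = NOT in0 = NOT H = L
N2 = NOT N1 = NOT L = H
N3 = in0 NOR in1 = H NOR L = L
N4 = N2 NOR N3 = H NOR L = L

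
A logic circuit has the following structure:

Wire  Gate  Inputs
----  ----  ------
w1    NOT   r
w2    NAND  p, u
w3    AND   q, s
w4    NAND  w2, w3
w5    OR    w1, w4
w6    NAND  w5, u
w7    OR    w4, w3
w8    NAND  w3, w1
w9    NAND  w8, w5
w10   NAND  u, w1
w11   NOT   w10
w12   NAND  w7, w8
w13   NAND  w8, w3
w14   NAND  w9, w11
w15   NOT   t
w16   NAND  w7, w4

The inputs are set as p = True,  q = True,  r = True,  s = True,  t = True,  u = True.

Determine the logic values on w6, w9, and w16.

w6 = False, w9 = False, w16 = False

w1 = NOT r = NOT True = False
w2 = p NAND u = True NAND True = False
w3 = q AND s = True AND True = True
w4 = w2 NAND w3 = False NAND True = True
w5 = w1 OR w4 = False OR True = True
w6 = w5 NAND u = True NAND True = False
w7 = w4 OR w3 = True OR True = True
w8 = w3 NAND w1 = True NAND False = True
w9 = w8 NAND w5 = True NAND True = False
w16 = w7 NAND w4 = True NAND True = False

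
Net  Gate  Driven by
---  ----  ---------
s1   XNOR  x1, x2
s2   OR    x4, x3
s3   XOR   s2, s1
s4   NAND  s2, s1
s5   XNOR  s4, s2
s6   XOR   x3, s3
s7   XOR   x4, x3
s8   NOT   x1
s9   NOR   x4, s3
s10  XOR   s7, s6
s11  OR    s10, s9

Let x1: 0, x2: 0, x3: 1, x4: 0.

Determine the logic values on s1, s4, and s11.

s1 = 1, s4 = 0, s11 = 1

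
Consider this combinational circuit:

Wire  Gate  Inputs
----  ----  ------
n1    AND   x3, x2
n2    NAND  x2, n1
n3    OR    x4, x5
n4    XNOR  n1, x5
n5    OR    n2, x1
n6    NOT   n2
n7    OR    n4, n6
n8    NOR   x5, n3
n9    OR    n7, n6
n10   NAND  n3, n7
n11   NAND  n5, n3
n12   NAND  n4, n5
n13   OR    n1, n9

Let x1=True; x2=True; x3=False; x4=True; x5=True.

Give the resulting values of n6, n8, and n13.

n1 = x3 AND x2 = False AND True = False
n2 = x2 NAND n1 = True NAND False = True
n3 = x4 OR x5 = True OR True = True
n4 = n1 XNOR x5 = False XNOR True = False
n6 = NOT n2 = NOT True = False
n7 = n4 OR n6 = False OR False = False
n8 = x5 NOR n3 = True NOR True = False
n9 = n7 OR n6 = False OR False = False
n13 = n1 OR n9 = False OR False = False

n6 = False; n8 = False; n13 = False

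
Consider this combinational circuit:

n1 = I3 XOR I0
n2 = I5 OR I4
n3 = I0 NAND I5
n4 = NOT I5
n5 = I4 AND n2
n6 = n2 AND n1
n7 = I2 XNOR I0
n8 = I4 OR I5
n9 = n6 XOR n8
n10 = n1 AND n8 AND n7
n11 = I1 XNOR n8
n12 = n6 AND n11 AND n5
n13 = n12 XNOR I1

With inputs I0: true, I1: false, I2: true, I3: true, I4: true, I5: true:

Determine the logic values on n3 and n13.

n3 = false, n13 = true

n1 = I3 XOR I0 = true XOR true = false
n2 = I5 OR I4 = true OR true = true
n3 = I0 NAND I5 = true NAND true = false
n5 = I4 AND n2 = true AND true = true
n6 = n2 AND n1 = true AND false = false
n8 = I4 OR I5 = true OR true = true
n11 = I1 XNOR n8 = false XNOR true = false
n12 = n6 AND n11 AND n5 = false AND false AND true = false
n13 = n12 XNOR I1 = false XNOR false = true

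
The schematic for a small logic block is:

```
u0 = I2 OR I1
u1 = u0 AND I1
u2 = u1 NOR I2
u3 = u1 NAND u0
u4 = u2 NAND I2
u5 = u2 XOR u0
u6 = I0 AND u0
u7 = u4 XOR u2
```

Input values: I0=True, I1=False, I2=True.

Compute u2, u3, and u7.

u0 = I2 OR I1 = True OR False = True
u1 = u0 AND I1 = True AND False = False
u2 = u1 NOR I2 = False NOR True = False
u3 = u1 NAND u0 = False NAND True = True
u4 = u2 NAND I2 = False NAND True = True
u7 = u4 XOR u2 = True XOR False = True

u2 = False, u3 = True, u7 = True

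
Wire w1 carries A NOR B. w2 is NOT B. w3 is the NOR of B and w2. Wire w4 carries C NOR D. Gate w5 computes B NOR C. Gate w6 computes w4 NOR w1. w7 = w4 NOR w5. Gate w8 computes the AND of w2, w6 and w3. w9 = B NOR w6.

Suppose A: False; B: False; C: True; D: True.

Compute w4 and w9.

w1 = A NOR B = False NOR False = True
w4 = C NOR D = True NOR True = False
w6 = w4 NOR w1 = False NOR True = False
w9 = B NOR w6 = False NOR False = True

w4 = False  w9 = True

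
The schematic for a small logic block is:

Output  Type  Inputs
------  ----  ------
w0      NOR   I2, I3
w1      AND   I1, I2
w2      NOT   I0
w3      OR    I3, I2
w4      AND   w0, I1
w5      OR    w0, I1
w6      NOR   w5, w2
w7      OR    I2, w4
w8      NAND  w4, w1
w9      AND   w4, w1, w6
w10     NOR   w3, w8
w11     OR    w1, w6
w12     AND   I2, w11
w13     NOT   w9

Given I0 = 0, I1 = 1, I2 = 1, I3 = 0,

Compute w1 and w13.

w0 = I2 NOR I3 = 1 NOR 0 = 0
w1 = I1 AND I2 = 1 AND 1 = 1
w2 = NOT I0 = NOT 0 = 1
w4 = w0 AND I1 = 0 AND 1 = 0
w5 = w0 OR I1 = 0 OR 1 = 1
w6 = w5 NOR w2 = 1 NOR 1 = 0
w9 = w4 AND w1 AND w6 = 0 AND 1 AND 0 = 0
w13 = NOT w9 = NOT 0 = 1

w1 = 1, w13 = 1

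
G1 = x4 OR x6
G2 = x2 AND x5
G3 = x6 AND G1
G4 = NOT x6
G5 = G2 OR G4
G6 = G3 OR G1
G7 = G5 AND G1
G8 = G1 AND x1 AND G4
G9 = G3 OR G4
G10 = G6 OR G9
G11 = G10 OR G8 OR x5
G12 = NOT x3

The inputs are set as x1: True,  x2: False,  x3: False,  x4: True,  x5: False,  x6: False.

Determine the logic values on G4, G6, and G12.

G4 = True  G6 = True  G12 = True

G1 = x4 OR x6 = True OR False = True
G3 = x6 AND G1 = False AND True = False
G4 = NOT x6 = NOT False = True
G6 = G3 OR G1 = False OR True = True
G12 = NOT x3 = NOT False = True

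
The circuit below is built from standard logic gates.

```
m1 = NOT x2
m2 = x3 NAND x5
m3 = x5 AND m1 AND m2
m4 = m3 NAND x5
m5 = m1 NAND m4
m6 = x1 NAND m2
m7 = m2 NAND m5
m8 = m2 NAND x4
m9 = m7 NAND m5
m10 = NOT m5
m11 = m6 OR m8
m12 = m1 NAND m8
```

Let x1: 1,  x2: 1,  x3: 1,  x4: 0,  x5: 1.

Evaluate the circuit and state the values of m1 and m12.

m1 = 0, m12 = 1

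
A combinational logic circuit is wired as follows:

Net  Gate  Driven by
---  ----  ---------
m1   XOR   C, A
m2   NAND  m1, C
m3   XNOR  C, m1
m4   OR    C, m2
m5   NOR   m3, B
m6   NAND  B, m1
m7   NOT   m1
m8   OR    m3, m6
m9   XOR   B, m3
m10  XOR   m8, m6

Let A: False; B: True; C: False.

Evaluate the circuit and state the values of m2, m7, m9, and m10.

m2 = True  m7 = True  m9 = False  m10 = False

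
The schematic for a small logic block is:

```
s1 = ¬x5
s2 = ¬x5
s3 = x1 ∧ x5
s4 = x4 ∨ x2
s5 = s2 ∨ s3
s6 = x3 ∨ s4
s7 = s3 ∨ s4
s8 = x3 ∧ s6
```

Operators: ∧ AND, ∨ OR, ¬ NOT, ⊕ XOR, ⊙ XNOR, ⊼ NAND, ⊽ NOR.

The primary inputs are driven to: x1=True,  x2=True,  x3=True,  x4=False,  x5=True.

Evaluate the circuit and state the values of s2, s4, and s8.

s2 = False  s4 = True  s8 = True

s2 = NOT x5 = NOT True = False
s4 = x4 OR x2 = False OR True = True
s6 = x3 OR s4 = True OR True = True
s8 = x3 AND s6 = True AND True = True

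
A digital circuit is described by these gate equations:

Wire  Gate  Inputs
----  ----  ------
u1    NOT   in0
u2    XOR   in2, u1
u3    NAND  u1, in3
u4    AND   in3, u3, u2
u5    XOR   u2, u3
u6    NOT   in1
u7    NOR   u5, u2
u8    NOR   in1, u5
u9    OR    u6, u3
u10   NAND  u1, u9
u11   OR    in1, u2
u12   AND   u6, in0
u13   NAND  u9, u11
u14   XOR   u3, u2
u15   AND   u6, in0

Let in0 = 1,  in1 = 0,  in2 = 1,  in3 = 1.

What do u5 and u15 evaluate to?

u1 = NOT in0 = NOT 1 = 0
u2 = in2 XOR u1 = 1 XOR 0 = 1
u3 = u1 NAND in3 = 0 NAND 1 = 1
u5 = u2 XOR u3 = 1 XOR 1 = 0
u6 = NOT in1 = NOT 0 = 1
u15 = u6 AND in0 = 1 AND 1 = 1

u5 = 0  u15 = 1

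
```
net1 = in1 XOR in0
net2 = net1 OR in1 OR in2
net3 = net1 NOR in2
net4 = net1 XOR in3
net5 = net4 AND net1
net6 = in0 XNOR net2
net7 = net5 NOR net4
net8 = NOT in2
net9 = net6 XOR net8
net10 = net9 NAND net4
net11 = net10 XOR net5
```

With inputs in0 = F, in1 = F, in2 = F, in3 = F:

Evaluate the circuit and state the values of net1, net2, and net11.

net1 = F; net2 = F; net11 = T

net1 = in1 XOR in0 = F XOR F = F
net2 = net1 OR in1 OR in2 = F OR F OR F = F
net4 = net1 XOR in3 = F XOR F = F
net5 = net4 AND net1 = F AND F = F
net6 = in0 XNOR net2 = F XNOR F = T
net8 = NOT in2 = NOT F = T
net9 = net6 XOR net8 = T XOR T = F
net10 = net9 NAND net4 = F NAND F = T
net11 = net10 XOR net5 = T XOR F = T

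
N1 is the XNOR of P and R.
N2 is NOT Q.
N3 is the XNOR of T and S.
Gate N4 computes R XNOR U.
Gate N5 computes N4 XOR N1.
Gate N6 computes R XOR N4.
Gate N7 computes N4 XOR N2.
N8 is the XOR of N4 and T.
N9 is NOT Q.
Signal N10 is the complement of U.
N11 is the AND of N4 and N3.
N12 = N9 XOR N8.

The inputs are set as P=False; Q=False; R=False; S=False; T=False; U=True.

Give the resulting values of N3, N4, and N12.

N3 = T XNOR S = False XNOR False = True
N4 = R XNOR U = False XNOR True = False
N8 = N4 XOR T = False XOR False = False
N9 = NOT Q = NOT False = True
N12 = N9 XOR N8 = True XOR False = True

N3 = True, N4 = False, N12 = True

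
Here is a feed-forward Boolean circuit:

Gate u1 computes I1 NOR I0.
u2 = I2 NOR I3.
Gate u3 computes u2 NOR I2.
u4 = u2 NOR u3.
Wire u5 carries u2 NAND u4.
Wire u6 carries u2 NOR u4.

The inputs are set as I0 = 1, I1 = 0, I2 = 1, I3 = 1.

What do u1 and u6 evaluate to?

u1 = 0, u6 = 0

u1 = I1 NOR I0 = 0 NOR 1 = 0
u2 = I2 NOR I3 = 1 NOR 1 = 0
u3 = u2 NOR I2 = 0 NOR 1 = 0
u4 = u2 NOR u3 = 0 NOR 0 = 1
u6 = u2 NOR u4 = 0 NOR 1 = 0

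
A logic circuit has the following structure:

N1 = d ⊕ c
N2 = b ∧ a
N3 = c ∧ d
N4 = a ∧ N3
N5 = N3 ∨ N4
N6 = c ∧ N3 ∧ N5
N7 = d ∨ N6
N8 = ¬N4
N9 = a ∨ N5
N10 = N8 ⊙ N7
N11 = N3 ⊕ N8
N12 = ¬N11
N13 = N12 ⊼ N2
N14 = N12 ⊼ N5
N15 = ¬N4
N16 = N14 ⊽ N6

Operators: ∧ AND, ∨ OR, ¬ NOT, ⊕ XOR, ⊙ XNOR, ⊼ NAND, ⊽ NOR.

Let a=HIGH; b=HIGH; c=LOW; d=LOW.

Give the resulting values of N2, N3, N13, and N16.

N2 = HIGH, N3 = LOW, N13 = HIGH, N16 = LOW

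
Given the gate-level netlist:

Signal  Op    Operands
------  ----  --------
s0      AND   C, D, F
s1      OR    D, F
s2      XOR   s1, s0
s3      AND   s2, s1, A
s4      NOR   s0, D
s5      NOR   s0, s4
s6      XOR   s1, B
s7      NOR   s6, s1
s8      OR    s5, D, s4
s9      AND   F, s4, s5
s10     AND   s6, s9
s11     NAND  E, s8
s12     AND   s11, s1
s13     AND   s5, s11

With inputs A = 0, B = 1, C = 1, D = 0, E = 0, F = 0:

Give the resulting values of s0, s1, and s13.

s0 = 0, s1 = 0, s13 = 0

s0 = C AND D AND F = 1 AND 0 AND 0 = 0
s1 = D OR F = 0 OR 0 = 0
s4 = s0 NOR D = 0 NOR 0 = 1
s5 = s0 NOR s4 = 0 NOR 1 = 0
s8 = s5 OR D OR s4 = 0 OR 0 OR 1 = 1
s11 = E NAND s8 = 0 NAND 1 = 1
s13 = s5 AND s11 = 0 AND 1 = 0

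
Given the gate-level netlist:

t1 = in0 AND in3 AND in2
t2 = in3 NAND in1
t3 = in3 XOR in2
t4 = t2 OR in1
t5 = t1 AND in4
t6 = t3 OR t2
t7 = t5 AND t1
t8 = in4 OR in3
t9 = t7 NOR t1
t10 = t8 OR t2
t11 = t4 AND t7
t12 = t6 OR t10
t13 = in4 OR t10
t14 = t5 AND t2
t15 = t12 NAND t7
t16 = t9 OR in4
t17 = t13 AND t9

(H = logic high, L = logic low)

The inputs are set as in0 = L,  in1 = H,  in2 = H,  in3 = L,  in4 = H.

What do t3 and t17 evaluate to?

t3 = H, t17 = H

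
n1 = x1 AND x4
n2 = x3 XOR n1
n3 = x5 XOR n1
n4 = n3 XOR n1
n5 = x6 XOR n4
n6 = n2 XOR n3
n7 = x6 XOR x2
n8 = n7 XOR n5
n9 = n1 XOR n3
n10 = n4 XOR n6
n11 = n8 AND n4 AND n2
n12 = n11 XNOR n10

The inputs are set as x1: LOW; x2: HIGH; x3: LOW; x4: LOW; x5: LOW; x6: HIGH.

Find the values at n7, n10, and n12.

n7 = LOW, n10 = LOW, n12 = HIGH

n1 = x1 AND x4 = LOW AND LOW = LOW
n2 = x3 XOR n1 = LOW XOR LOW = LOW
n3 = x5 XOR n1 = LOW XOR LOW = LOW
n4 = n3 XOR n1 = LOW XOR LOW = LOW
n5 = x6 XOR n4 = HIGH XOR LOW = HIGH
n6 = n2 XOR n3 = LOW XOR LOW = LOW
n7 = x6 XOR x2 = HIGH XOR HIGH = LOW
n8 = n7 XOR n5 = LOW XOR HIGH = HIGH
n10 = n4 XOR n6 = LOW XOR LOW = LOW
n11 = n8 AND n4 AND n2 = HIGH AND LOW AND LOW = LOW
n12 = n11 XNOR n10 = LOW XNOR LOW = HIGH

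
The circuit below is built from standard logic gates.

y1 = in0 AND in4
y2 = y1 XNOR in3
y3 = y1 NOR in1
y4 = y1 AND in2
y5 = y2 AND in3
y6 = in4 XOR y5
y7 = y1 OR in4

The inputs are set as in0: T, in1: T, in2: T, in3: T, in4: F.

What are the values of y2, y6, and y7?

y1 = in0 AND in4 = T AND F = F
y2 = y1 XNOR in3 = F XNOR T = F
y5 = y2 AND in3 = F AND T = F
y6 = in4 XOR y5 = F XOR F = F
y7 = y1 OR in4 = F OR F = F

y2 = F, y6 = F, y7 = F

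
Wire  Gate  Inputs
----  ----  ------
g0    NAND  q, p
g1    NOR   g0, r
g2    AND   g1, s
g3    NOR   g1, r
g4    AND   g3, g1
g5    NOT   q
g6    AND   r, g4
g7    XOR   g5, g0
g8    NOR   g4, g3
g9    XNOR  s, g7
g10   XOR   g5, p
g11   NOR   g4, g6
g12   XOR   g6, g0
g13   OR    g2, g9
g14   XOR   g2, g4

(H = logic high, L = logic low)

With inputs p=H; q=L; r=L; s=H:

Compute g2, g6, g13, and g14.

g2 = L; g6 = L; g13 = L; g14 = L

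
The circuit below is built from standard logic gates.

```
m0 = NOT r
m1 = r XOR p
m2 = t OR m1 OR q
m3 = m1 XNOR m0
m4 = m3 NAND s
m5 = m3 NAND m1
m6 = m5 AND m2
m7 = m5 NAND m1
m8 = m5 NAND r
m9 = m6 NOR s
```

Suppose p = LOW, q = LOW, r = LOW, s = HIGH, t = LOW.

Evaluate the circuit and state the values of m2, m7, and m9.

m2 = LOW  m7 = HIGH  m9 = LOW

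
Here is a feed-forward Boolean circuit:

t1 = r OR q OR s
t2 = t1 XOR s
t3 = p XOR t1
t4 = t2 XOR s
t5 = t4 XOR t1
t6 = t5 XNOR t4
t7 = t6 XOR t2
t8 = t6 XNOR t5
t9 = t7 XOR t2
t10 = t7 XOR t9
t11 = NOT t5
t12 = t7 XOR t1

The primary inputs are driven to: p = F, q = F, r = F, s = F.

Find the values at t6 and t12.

t6 = T, t12 = T

t1 = r OR q OR s = F OR F OR F = F
t2 = t1 XOR s = F XOR F = F
t4 = t2 XOR s = F XOR F = F
t5 = t4 XOR t1 = F XOR F = F
t6 = t5 XNOR t4 = F XNOR F = T
t7 = t6 XOR t2 = T XOR F = T
t12 = t7 XOR t1 = T XOR F = T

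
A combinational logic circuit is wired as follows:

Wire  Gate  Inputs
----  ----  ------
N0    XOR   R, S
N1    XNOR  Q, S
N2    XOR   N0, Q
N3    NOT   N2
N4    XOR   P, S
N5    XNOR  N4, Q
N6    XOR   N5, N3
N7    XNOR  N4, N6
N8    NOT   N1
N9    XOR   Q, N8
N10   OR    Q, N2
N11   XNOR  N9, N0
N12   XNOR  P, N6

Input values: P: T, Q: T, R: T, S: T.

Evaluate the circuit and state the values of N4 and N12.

N4 = F, N12 = F

N0 = R XOR S = T XOR T = F
N2 = N0 XOR Q = F XOR T = T
N3 = NOT N2 = NOT T = F
N4 = P XOR S = T XOR T = F
N5 = N4 XNOR Q = F XNOR T = F
N6 = N5 XOR N3 = F XOR F = F
N12 = P XNOR N6 = T XNOR F = F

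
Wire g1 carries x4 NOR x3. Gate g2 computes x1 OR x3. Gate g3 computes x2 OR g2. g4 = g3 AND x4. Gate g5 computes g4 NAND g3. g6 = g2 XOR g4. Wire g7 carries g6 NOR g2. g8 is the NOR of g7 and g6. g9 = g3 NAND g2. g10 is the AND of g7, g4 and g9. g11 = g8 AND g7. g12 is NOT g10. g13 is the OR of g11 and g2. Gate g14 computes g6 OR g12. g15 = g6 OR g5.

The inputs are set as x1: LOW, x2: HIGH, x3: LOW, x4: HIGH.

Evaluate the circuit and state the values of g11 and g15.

g2 = x1 OR x3 = LOW OR LOW = LOW
g3 = x2 OR g2 = HIGH OR LOW = HIGH
g4 = g3 AND x4 = HIGH AND HIGH = HIGH
g5 = g4 NAND g3 = HIGH NAND HIGH = LOW
g6 = g2 XOR g4 = LOW XOR HIGH = HIGH
g7 = g6 NOR g2 = HIGH NOR LOW = LOW
g8 = g7 NOR g6 = LOW NOR HIGH = LOW
g11 = g8 AND g7 = LOW AND LOW = LOW
g15 = g6 OR g5 = HIGH OR LOW = HIGH

g11 = LOW, g15 = HIGH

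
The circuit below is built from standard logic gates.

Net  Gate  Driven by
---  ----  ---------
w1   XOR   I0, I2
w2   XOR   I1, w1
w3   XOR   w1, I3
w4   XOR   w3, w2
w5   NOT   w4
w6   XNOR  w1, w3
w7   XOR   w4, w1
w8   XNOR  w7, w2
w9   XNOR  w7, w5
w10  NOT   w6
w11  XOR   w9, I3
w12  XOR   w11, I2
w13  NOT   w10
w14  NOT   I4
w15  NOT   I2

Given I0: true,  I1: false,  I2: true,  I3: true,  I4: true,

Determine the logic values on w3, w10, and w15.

w1 = I0 XOR I2 = true XOR true = false
w3 = w1 XOR I3 = false XOR true = true
w6 = w1 XNOR w3 = false XNOR true = false
w10 = NOT w6 = NOT false = true
w15 = NOT I2 = NOT true = false

w3 = true, w10 = true, w15 = false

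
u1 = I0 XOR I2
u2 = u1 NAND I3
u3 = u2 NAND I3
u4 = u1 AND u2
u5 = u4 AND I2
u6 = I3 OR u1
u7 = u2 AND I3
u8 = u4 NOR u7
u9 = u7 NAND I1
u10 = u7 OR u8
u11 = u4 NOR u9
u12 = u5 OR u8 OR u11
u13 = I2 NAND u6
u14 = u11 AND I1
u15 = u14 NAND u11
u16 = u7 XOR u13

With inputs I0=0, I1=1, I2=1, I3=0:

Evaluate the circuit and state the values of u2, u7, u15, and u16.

u2 = 1  u7 = 0  u15 = 1  u16 = 0

u1 = I0 XOR I2 = 0 XOR 1 = 1
u2 = u1 NAND I3 = 1 NAND 0 = 1
u4 = u1 AND u2 = 1 AND 1 = 1
u6 = I3 OR u1 = 0 OR 1 = 1
u7 = u2 AND I3 = 1 AND 0 = 0
u9 = u7 NAND I1 = 0 NAND 1 = 1
u11 = u4 NOR u9 = 1 NOR 1 = 0
u13 = I2 NAND u6 = 1 NAND 1 = 0
u14 = u11 AND I1 = 0 AND 1 = 0
u15 = u14 NAND u11 = 0 NAND 0 = 1
u16 = u7 XOR u13 = 0 XOR 0 = 0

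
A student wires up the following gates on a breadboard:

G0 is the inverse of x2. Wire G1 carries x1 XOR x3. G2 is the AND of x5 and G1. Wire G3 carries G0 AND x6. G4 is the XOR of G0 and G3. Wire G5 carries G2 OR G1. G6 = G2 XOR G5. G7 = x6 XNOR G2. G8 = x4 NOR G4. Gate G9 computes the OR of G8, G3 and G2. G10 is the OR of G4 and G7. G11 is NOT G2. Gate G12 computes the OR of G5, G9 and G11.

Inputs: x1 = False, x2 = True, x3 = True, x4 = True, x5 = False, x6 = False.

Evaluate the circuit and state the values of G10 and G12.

G0 = NOT x2 = NOT True = False
G1 = x1 XOR x3 = False XOR True = True
G2 = x5 AND G1 = False AND True = False
G3 = G0 AND x6 = False AND False = False
G4 = G0 XOR G3 = False XOR False = False
G5 = G2 OR G1 = False OR True = True
G7 = x6 XNOR G2 = False XNOR False = True
G8 = x4 NOR G4 = True NOR False = False
G9 = G8 OR G3 OR G2 = False OR False OR False = False
G10 = G4 OR G7 = False OR True = True
G11 = NOT G2 = NOT False = True
G12 = G5 OR G9 OR G11 = True OR False OR True = True

G10 = True, G12 = True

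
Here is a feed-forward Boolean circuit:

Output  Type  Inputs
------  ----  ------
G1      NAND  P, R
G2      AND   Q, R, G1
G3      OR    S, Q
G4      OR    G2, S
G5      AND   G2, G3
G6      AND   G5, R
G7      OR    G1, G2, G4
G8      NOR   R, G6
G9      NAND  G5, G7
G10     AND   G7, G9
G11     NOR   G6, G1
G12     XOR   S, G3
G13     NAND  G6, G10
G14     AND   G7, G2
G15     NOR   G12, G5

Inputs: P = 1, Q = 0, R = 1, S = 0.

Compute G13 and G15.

G1 = P NAND R = 1 NAND 1 = 0
G2 = Q AND R AND G1 = 0 AND 1 AND 0 = 0
G3 = S OR Q = 0 OR 0 = 0
G4 = G2 OR S = 0 OR 0 = 0
G5 = G2 AND G3 = 0 AND 0 = 0
G6 = G5 AND R = 0 AND 1 = 0
G7 = G1 OR G2 OR G4 = 0 OR 0 OR 0 = 0
G9 = G5 NAND G7 = 0 NAND 0 = 1
G10 = G7 AND G9 = 0 AND 1 = 0
G12 = S XOR G3 = 0 XOR 0 = 0
G13 = G6 NAND G10 = 0 NAND 0 = 1
G15 = G12 NOR G5 = 0 NOR 0 = 1

G13 = 1, G15 = 1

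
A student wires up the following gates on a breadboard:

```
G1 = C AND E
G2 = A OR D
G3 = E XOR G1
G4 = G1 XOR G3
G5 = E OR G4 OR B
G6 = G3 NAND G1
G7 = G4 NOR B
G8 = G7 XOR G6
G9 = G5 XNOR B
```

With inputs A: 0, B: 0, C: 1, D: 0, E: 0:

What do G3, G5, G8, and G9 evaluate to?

G3 = 0, G5 = 0, G8 = 0, G9 = 1

G1 = C AND E = 1 AND 0 = 0
G3 = E XOR G1 = 0 XOR 0 = 0
G4 = G1 XOR G3 = 0 XOR 0 = 0
G5 = E OR G4 OR B = 0 OR 0 OR 0 = 0
G6 = G3 NAND G1 = 0 NAND 0 = 1
G7 = G4 NOR B = 0 NOR 0 = 1
G8 = G7 XOR G6 = 1 XOR 1 = 0
G9 = G5 XNOR B = 0 XNOR 0 = 1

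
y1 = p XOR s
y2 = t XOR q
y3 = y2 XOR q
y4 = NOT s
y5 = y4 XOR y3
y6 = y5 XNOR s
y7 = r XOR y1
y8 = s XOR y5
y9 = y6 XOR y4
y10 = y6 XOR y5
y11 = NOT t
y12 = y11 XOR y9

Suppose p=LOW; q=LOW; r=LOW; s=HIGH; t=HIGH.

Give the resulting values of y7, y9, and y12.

y1 = p XOR s = LOW XOR HIGH = HIGH
y2 = t XOR q = HIGH XOR LOW = HIGH
y3 = y2 XOR q = HIGH XOR LOW = HIGH
y4 = NOT s = NOT HIGH = LOW
y5 = y4 XOR y3 = LOW XOR HIGH = HIGH
y6 = y5 XNOR s = HIGH XNOR HIGH = HIGH
y7 = r XOR y1 = LOW XOR HIGH = HIGH
y9 = y6 XOR y4 = HIGH XOR LOW = HIGH
y11 = NOT t = NOT HIGH = LOW
y12 = y11 XOR y9 = LOW XOR HIGH = HIGH

y7 = HIGH  y9 = HIGH  y12 = HIGH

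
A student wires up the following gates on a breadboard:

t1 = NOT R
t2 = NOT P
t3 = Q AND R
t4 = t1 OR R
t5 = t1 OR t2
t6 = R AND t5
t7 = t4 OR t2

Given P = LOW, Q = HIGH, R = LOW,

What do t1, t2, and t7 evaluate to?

t1 = NOT R = NOT LOW = HIGH
t2 = NOT P = NOT LOW = HIGH
t4 = t1 OR R = HIGH OR LOW = HIGH
t7 = t4 OR t2 = HIGH OR HIGH = HIGH

t1 = HIGH  t2 = HIGH  t7 = HIGH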